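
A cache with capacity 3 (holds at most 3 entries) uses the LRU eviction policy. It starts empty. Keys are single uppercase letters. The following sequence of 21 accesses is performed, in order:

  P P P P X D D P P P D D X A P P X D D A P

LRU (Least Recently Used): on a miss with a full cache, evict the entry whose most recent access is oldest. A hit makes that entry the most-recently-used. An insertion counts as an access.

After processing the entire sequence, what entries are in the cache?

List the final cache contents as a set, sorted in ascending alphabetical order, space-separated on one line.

LRU simulation (capacity=3):
  1. access P: MISS. Cache (LRU->MRU): [P]
  2. access P: HIT. Cache (LRU->MRU): [P]
  3. access P: HIT. Cache (LRU->MRU): [P]
  4. access P: HIT. Cache (LRU->MRU): [P]
  5. access X: MISS. Cache (LRU->MRU): [P X]
  6. access D: MISS. Cache (LRU->MRU): [P X D]
  7. access D: HIT. Cache (LRU->MRU): [P X D]
  8. access P: HIT. Cache (LRU->MRU): [X D P]
  9. access P: HIT. Cache (LRU->MRU): [X D P]
  10. access P: HIT. Cache (LRU->MRU): [X D P]
  11. access D: HIT. Cache (LRU->MRU): [X P D]
  12. access D: HIT. Cache (LRU->MRU): [X P D]
  13. access X: HIT. Cache (LRU->MRU): [P D X]
  14. access A: MISS, evict P. Cache (LRU->MRU): [D X A]
  15. access P: MISS, evict D. Cache (LRU->MRU): [X A P]
  16. access P: HIT. Cache (LRU->MRU): [X A P]
  17. access X: HIT. Cache (LRU->MRU): [A P X]
  18. access D: MISS, evict A. Cache (LRU->MRU): [P X D]
  19. access D: HIT. Cache (LRU->MRU): [P X D]
  20. access A: MISS, evict P. Cache (LRU->MRU): [X D A]
  21. access P: MISS, evict X. Cache (LRU->MRU): [D A P]
Total: 13 hits, 8 misses, 5 evictions

Answer: A D P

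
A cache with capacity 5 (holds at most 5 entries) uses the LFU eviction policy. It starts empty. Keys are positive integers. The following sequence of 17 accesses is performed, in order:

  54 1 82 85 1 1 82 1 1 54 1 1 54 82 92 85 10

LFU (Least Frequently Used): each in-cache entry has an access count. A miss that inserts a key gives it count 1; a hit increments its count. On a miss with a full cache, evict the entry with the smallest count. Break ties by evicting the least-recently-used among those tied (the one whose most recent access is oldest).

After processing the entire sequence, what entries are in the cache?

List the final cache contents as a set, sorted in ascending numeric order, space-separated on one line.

LFU simulation (capacity=5):
  1. access 54: MISS. Cache: [54(c=1)]
  2. access 1: MISS. Cache: [54(c=1) 1(c=1)]
  3. access 82: MISS. Cache: [54(c=1) 1(c=1) 82(c=1)]
  4. access 85: MISS. Cache: [54(c=1) 1(c=1) 82(c=1) 85(c=1)]
  5. access 1: HIT, count now 2. Cache: [54(c=1) 82(c=1) 85(c=1) 1(c=2)]
  6. access 1: HIT, count now 3. Cache: [54(c=1) 82(c=1) 85(c=1) 1(c=3)]
  7. access 82: HIT, count now 2. Cache: [54(c=1) 85(c=1) 82(c=2) 1(c=3)]
  8. access 1: HIT, count now 4. Cache: [54(c=1) 85(c=1) 82(c=2) 1(c=4)]
  9. access 1: HIT, count now 5. Cache: [54(c=1) 85(c=1) 82(c=2) 1(c=5)]
  10. access 54: HIT, count now 2. Cache: [85(c=1) 82(c=2) 54(c=2) 1(c=5)]
  11. access 1: HIT, count now 6. Cache: [85(c=1) 82(c=2) 54(c=2) 1(c=6)]
  12. access 1: HIT, count now 7. Cache: [85(c=1) 82(c=2) 54(c=2) 1(c=7)]
  13. access 54: HIT, count now 3. Cache: [85(c=1) 82(c=2) 54(c=3) 1(c=7)]
  14. access 82: HIT, count now 3. Cache: [85(c=1) 54(c=3) 82(c=3) 1(c=7)]
  15. access 92: MISS. Cache: [85(c=1) 92(c=1) 54(c=3) 82(c=3) 1(c=7)]
  16. access 85: HIT, count now 2. Cache: [92(c=1) 85(c=2) 54(c=3) 82(c=3) 1(c=7)]
  17. access 10: MISS, evict 92(c=1). Cache: [10(c=1) 85(c=2) 54(c=3) 82(c=3) 1(c=7)]
Total: 11 hits, 6 misses, 1 evictions

Answer: 1 10 54 82 85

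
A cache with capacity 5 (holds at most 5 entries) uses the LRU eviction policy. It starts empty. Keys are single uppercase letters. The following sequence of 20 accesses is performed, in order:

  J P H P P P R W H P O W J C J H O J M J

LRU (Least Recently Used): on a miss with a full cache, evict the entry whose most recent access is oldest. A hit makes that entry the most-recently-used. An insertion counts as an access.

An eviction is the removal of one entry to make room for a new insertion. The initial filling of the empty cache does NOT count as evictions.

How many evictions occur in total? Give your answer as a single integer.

Answer: 5

Derivation:
LRU simulation (capacity=5):
  1. access J: MISS. Cache (LRU->MRU): [J]
  2. access P: MISS. Cache (LRU->MRU): [J P]
  3. access H: MISS. Cache (LRU->MRU): [J P H]
  4. access P: HIT. Cache (LRU->MRU): [J H P]
  5. access P: HIT. Cache (LRU->MRU): [J H P]
  6. access P: HIT. Cache (LRU->MRU): [J H P]
  7. access R: MISS. Cache (LRU->MRU): [J H P R]
  8. access W: MISS. Cache (LRU->MRU): [J H P R W]
  9. access H: HIT. Cache (LRU->MRU): [J P R W H]
  10. access P: HIT. Cache (LRU->MRU): [J R W H P]
  11. access O: MISS, evict J. Cache (LRU->MRU): [R W H P O]
  12. access W: HIT. Cache (LRU->MRU): [R H P O W]
  13. access J: MISS, evict R. Cache (LRU->MRU): [H P O W J]
  14. access C: MISS, evict H. Cache (LRU->MRU): [P O W J C]
  15. access J: HIT. Cache (LRU->MRU): [P O W C J]
  16. access H: MISS, evict P. Cache (LRU->MRU): [O W C J H]
  17. access O: HIT. Cache (LRU->MRU): [W C J H O]
  18. access J: HIT. Cache (LRU->MRU): [W C H O J]
  19. access M: MISS, evict W. Cache (LRU->MRU): [C H O J M]
  20. access J: HIT. Cache (LRU->MRU): [C H O M J]
Total: 10 hits, 10 misses, 5 evictions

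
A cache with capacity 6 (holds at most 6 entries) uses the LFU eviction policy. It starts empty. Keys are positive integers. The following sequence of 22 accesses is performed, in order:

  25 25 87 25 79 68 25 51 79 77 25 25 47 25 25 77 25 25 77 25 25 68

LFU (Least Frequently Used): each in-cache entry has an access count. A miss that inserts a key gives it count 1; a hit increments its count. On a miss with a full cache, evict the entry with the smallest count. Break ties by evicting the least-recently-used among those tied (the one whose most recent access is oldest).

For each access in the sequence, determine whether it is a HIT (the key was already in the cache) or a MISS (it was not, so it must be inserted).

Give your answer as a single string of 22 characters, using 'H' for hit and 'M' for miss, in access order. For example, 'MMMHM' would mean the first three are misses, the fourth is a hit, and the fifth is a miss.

LFU simulation (capacity=6):
  1. access 25: MISS. Cache: [25(c=1)]
  2. access 25: HIT, count now 2. Cache: [25(c=2)]
  3. access 87: MISS. Cache: [87(c=1) 25(c=2)]
  4. access 25: HIT, count now 3. Cache: [87(c=1) 25(c=3)]
  5. access 79: MISS. Cache: [87(c=1) 79(c=1) 25(c=3)]
  6. access 68: MISS. Cache: [87(c=1) 79(c=1) 68(c=1) 25(c=3)]
  7. access 25: HIT, count now 4. Cache: [87(c=1) 79(c=1) 68(c=1) 25(c=4)]
  8. access 51: MISS. Cache: [87(c=1) 79(c=1) 68(c=1) 51(c=1) 25(c=4)]
  9. access 79: HIT, count now 2. Cache: [87(c=1) 68(c=1) 51(c=1) 79(c=2) 25(c=4)]
  10. access 77: MISS. Cache: [87(c=1) 68(c=1) 51(c=1) 77(c=1) 79(c=2) 25(c=4)]
  11. access 25: HIT, count now 5. Cache: [87(c=1) 68(c=1) 51(c=1) 77(c=1) 79(c=2) 25(c=5)]
  12. access 25: HIT, count now 6. Cache: [87(c=1) 68(c=1) 51(c=1) 77(c=1) 79(c=2) 25(c=6)]
  13. access 47: MISS, evict 87(c=1). Cache: [68(c=1) 51(c=1) 77(c=1) 47(c=1) 79(c=2) 25(c=6)]
  14. access 25: HIT, count now 7. Cache: [68(c=1) 51(c=1) 77(c=1) 47(c=1) 79(c=2) 25(c=7)]
  15. access 25: HIT, count now 8. Cache: [68(c=1) 51(c=1) 77(c=1) 47(c=1) 79(c=2) 25(c=8)]
  16. access 77: HIT, count now 2. Cache: [68(c=1) 51(c=1) 47(c=1) 79(c=2) 77(c=2) 25(c=8)]
  17. access 25: HIT, count now 9. Cache: [68(c=1) 51(c=1) 47(c=1) 79(c=2) 77(c=2) 25(c=9)]
  18. access 25: HIT, count now 10. Cache: [68(c=1) 51(c=1) 47(c=1) 79(c=2) 77(c=2) 25(c=10)]
  19. access 77: HIT, count now 3. Cache: [68(c=1) 51(c=1) 47(c=1) 79(c=2) 77(c=3) 25(c=10)]
  20. access 25: HIT, count now 11. Cache: [68(c=1) 51(c=1) 47(c=1) 79(c=2) 77(c=3) 25(c=11)]
  21. access 25: HIT, count now 12. Cache: [68(c=1) 51(c=1) 47(c=1) 79(c=2) 77(c=3) 25(c=12)]
  22. access 68: HIT, count now 2. Cache: [51(c=1) 47(c=1) 79(c=2) 68(c=2) 77(c=3) 25(c=12)]
Total: 15 hits, 7 misses, 1 evictions

Answer: MHMHMMHMHMHHMHHHHHHHHH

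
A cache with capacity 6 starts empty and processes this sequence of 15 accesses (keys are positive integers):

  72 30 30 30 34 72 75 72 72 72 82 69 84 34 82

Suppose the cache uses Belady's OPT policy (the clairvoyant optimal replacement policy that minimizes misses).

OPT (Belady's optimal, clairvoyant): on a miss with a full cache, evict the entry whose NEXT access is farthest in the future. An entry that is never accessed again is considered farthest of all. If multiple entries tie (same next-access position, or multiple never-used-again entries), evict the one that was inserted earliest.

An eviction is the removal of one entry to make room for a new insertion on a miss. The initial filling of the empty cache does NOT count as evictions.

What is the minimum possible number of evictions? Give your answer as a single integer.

OPT (Belady) simulation (capacity=6):
  1. access 72: MISS. Cache: [72]
  2. access 30: MISS. Cache: [72 30]
  3. access 30: HIT. Next use of 30: step 4. Cache: [72 30]
  4. access 30: HIT. Next use of 30: never. Cache: [72 30]
  5. access 34: MISS. Cache: [72 30 34]
  6. access 72: HIT. Next use of 72: step 8. Cache: [72 30 34]
  7. access 75: MISS. Cache: [72 30 34 75]
  8. access 72: HIT. Next use of 72: step 9. Cache: [72 30 34 75]
  9. access 72: HIT. Next use of 72: step 10. Cache: [72 30 34 75]
  10. access 72: HIT. Next use of 72: never. Cache: [72 30 34 75]
  11. access 82: MISS. Cache: [72 30 34 75 82]
  12. access 69: MISS. Cache: [72 30 34 75 82 69]
  13. access 84: MISS, evict 72 (next use: never). Cache: [30 34 75 82 69 84]
  14. access 34: HIT. Next use of 34: never. Cache: [30 34 75 82 69 84]
  15. access 82: HIT. Next use of 82: never. Cache: [30 34 75 82 69 84]
Total: 8 hits, 7 misses, 1 evictions

Answer: 1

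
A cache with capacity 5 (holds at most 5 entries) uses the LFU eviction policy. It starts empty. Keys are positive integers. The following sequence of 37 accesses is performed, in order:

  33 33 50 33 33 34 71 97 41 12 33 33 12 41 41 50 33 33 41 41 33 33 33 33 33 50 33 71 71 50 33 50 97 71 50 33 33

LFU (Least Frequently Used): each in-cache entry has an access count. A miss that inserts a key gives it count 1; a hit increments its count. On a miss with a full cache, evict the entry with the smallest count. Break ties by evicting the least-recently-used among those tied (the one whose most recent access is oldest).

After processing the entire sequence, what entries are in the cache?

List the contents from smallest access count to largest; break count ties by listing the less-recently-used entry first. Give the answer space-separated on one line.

Answer: 97 71 41 50 33

Derivation:
LFU simulation (capacity=5):
  1. access 33: MISS. Cache: [33(c=1)]
  2. access 33: HIT, count now 2. Cache: [33(c=2)]
  3. access 50: MISS. Cache: [50(c=1) 33(c=2)]
  4. access 33: HIT, count now 3. Cache: [50(c=1) 33(c=3)]
  5. access 33: HIT, count now 4. Cache: [50(c=1) 33(c=4)]
  6. access 34: MISS. Cache: [50(c=1) 34(c=1) 33(c=4)]
  7. access 71: MISS. Cache: [50(c=1) 34(c=1) 71(c=1) 33(c=4)]
  8. access 97: MISS. Cache: [50(c=1) 34(c=1) 71(c=1) 97(c=1) 33(c=4)]
  9. access 41: MISS, evict 50(c=1). Cache: [34(c=1) 71(c=1) 97(c=1) 41(c=1) 33(c=4)]
  10. access 12: MISS, evict 34(c=1). Cache: [71(c=1) 97(c=1) 41(c=1) 12(c=1) 33(c=4)]
  11. access 33: HIT, count now 5. Cache: [71(c=1) 97(c=1) 41(c=1) 12(c=1) 33(c=5)]
  12. access 33: HIT, count now 6. Cache: [71(c=1) 97(c=1) 41(c=1) 12(c=1) 33(c=6)]
  13. access 12: HIT, count now 2. Cache: [71(c=1) 97(c=1) 41(c=1) 12(c=2) 33(c=6)]
  14. access 41: HIT, count now 2. Cache: [71(c=1) 97(c=1) 12(c=2) 41(c=2) 33(c=6)]
  15. access 41: HIT, count now 3. Cache: [71(c=1) 97(c=1) 12(c=2) 41(c=3) 33(c=6)]
  16. access 50: MISS, evict 71(c=1). Cache: [97(c=1) 50(c=1) 12(c=2) 41(c=3) 33(c=6)]
  17. access 33: HIT, count now 7. Cache: [97(c=1) 50(c=1) 12(c=2) 41(c=3) 33(c=7)]
  18. access 33: HIT, count now 8. Cache: [97(c=1) 50(c=1) 12(c=2) 41(c=3) 33(c=8)]
  19. access 41: HIT, count now 4. Cache: [97(c=1) 50(c=1) 12(c=2) 41(c=4) 33(c=8)]
  20. access 41: HIT, count now 5. Cache: [97(c=1) 50(c=1) 12(c=2) 41(c=5) 33(c=8)]
  21. access 33: HIT, count now 9. Cache: [97(c=1) 50(c=1) 12(c=2) 41(c=5) 33(c=9)]
  22. access 33: HIT, count now 10. Cache: [97(c=1) 50(c=1) 12(c=2) 41(c=5) 33(c=10)]
  23. access 33: HIT, count now 11. Cache: [97(c=1) 50(c=1) 12(c=2) 41(c=5) 33(c=11)]
  24. access 33: HIT, count now 12. Cache: [97(c=1) 50(c=1) 12(c=2) 41(c=5) 33(c=12)]
  25. access 33: HIT, count now 13. Cache: [97(c=1) 50(c=1) 12(c=2) 41(c=5) 33(c=13)]
  26. access 50: HIT, count now 2. Cache: [97(c=1) 12(c=2) 50(c=2) 41(c=5) 33(c=13)]
  27. access 33: HIT, count now 14. Cache: [97(c=1) 12(c=2) 50(c=2) 41(c=5) 33(c=14)]
  28. access 71: MISS, evict 97(c=1). Cache: [71(c=1) 12(c=2) 50(c=2) 41(c=5) 33(c=14)]
  29. access 71: HIT, count now 2. Cache: [12(c=2) 50(c=2) 71(c=2) 41(c=5) 33(c=14)]
  30. access 50: HIT, count now 3. Cache: [12(c=2) 71(c=2) 50(c=3) 41(c=5) 33(c=14)]
  31. access 33: HIT, count now 15. Cache: [12(c=2) 71(c=2) 50(c=3) 41(c=5) 33(c=15)]
  32. access 50: HIT, count now 4. Cache: [12(c=2) 71(c=2) 50(c=4) 41(c=5) 33(c=15)]
  33. access 97: MISS, evict 12(c=2). Cache: [97(c=1) 71(c=2) 50(c=4) 41(c=5) 33(c=15)]
  34. access 71: HIT, count now 3. Cache: [97(c=1) 71(c=3) 50(c=4) 41(c=5) 33(c=15)]
  35. access 50: HIT, count now 5. Cache: [97(c=1) 71(c=3) 41(c=5) 50(c=5) 33(c=15)]
  36. access 33: HIT, count now 16. Cache: [97(c=1) 71(c=3) 41(c=5) 50(c=5) 33(c=16)]
  37. access 33: HIT, count now 17. Cache: [97(c=1) 71(c=3) 41(c=5) 50(c=5) 33(c=17)]
Total: 27 hits, 10 misses, 5 evictions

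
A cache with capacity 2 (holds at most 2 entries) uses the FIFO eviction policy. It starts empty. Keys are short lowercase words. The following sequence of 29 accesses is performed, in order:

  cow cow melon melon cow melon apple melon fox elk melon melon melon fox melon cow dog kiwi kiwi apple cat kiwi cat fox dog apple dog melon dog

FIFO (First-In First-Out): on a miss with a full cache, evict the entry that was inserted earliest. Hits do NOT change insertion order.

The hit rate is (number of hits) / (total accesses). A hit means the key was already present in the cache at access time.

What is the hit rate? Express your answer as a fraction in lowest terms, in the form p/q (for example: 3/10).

FIFO simulation (capacity=2):
  1. access cow: MISS. Cache (old->new): [cow]
  2. access cow: HIT. Cache (old->new): [cow]
  3. access melon: MISS. Cache (old->new): [cow melon]
  4. access melon: HIT. Cache (old->new): [cow melon]
  5. access cow: HIT. Cache (old->new): [cow melon]
  6. access melon: HIT. Cache (old->new): [cow melon]
  7. access apple: MISS, evict cow. Cache (old->new): [melon apple]
  8. access melon: HIT. Cache (old->new): [melon apple]
  9. access fox: MISS, evict melon. Cache (old->new): [apple fox]
  10. access elk: MISS, evict apple. Cache (old->new): [fox elk]
  11. access melon: MISS, evict fox. Cache (old->new): [elk melon]
  12. access melon: HIT. Cache (old->new): [elk melon]
  13. access melon: HIT. Cache (old->new): [elk melon]
  14. access fox: MISS, evict elk. Cache (old->new): [melon fox]
  15. access melon: HIT. Cache (old->new): [melon fox]
  16. access cow: MISS, evict melon. Cache (old->new): [fox cow]
  17. access dog: MISS, evict fox. Cache (old->new): [cow dog]
  18. access kiwi: MISS, evict cow. Cache (old->new): [dog kiwi]
  19. access kiwi: HIT. Cache (old->new): [dog kiwi]
  20. access apple: MISS, evict dog. Cache (old->new): [kiwi apple]
  21. access cat: MISS, evict kiwi. Cache (old->new): [apple cat]
  22. access kiwi: MISS, evict apple. Cache (old->new): [cat kiwi]
  23. access cat: HIT. Cache (old->new): [cat kiwi]
  24. access fox: MISS, evict cat. Cache (old->new): [kiwi fox]
  25. access dog: MISS, evict kiwi. Cache (old->new): [fox dog]
  26. access apple: MISS, evict fox. Cache (old->new): [dog apple]
  27. access dog: HIT. Cache (old->new): [dog apple]
  28. access melon: MISS, evict dog. Cache (old->new): [apple melon]
  29. access dog: MISS, evict apple. Cache (old->new): [melon dog]
Total: 11 hits, 18 misses, 16 evictions

Hit rate = 11/29

Answer: 11/29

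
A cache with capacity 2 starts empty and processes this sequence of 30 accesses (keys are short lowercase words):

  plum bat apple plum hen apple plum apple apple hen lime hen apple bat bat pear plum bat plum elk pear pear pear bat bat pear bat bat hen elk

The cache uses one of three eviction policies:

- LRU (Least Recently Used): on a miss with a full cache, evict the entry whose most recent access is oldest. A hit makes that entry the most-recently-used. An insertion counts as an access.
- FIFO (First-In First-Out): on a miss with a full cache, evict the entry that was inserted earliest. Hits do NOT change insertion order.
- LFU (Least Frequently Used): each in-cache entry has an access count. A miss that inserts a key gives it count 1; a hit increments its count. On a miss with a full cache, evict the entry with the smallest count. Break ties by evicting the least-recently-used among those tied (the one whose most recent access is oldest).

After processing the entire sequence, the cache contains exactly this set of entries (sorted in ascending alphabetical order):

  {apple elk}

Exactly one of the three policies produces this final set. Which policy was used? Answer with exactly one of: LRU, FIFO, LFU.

Simulating under each policy and comparing final sets:
  LRU: final set = {elk hen} -> differs
  FIFO: final set = {elk hen} -> differs
  LFU: final set = {apple elk} -> MATCHES target
Only LFU produces the target set.

Answer: LFU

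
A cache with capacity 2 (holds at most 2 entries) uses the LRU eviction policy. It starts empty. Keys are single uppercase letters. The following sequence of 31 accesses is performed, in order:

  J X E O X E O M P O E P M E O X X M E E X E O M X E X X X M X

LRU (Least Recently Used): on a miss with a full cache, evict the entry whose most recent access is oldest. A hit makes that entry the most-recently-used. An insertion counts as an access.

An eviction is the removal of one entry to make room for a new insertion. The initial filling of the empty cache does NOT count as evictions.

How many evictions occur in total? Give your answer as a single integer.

Answer: 22

Derivation:
LRU simulation (capacity=2):
  1. access J: MISS. Cache (LRU->MRU): [J]
  2. access X: MISS. Cache (LRU->MRU): [J X]
  3. access E: MISS, evict J. Cache (LRU->MRU): [X E]
  4. access O: MISS, evict X. Cache (LRU->MRU): [E O]
  5. access X: MISS, evict E. Cache (LRU->MRU): [O X]
  6. access E: MISS, evict O. Cache (LRU->MRU): [X E]
  7. access O: MISS, evict X. Cache (LRU->MRU): [E O]
  8. access M: MISS, evict E. Cache (LRU->MRU): [O M]
  9. access P: MISS, evict O. Cache (LRU->MRU): [M P]
  10. access O: MISS, evict M. Cache (LRU->MRU): [P O]
  11. access E: MISS, evict P. Cache (LRU->MRU): [O E]
  12. access P: MISS, evict O. Cache (LRU->MRU): [E P]
  13. access M: MISS, evict E. Cache (LRU->MRU): [P M]
  14. access E: MISS, evict P. Cache (LRU->MRU): [M E]
  15. access O: MISS, evict M. Cache (LRU->MRU): [E O]
  16. access X: MISS, evict E. Cache (LRU->MRU): [O X]
  17. access X: HIT. Cache (LRU->MRU): [O X]
  18. access M: MISS, evict O. Cache (LRU->MRU): [X M]
  19. access E: MISS, evict X. Cache (LRU->MRU): [M E]
  20. access E: HIT. Cache (LRU->MRU): [M E]
  21. access X: MISS, evict M. Cache (LRU->MRU): [E X]
  22. access E: HIT. Cache (LRU->MRU): [X E]
  23. access O: MISS, evict X. Cache (LRU->MRU): [E O]
  24. access M: MISS, evict E. Cache (LRU->MRU): [O M]
  25. access X: MISS, evict O. Cache (LRU->MRU): [M X]
  26. access E: MISS, evict M. Cache (LRU->MRU): [X E]
  27. access X: HIT. Cache (LRU->MRU): [E X]
  28. access X: HIT. Cache (LRU->MRU): [E X]
  29. access X: HIT. Cache (LRU->MRU): [E X]
  30. access M: MISS, evict E. Cache (LRU->MRU): [X M]
  31. access X: HIT. Cache (LRU->MRU): [M X]
Total: 7 hits, 24 misses, 22 evictions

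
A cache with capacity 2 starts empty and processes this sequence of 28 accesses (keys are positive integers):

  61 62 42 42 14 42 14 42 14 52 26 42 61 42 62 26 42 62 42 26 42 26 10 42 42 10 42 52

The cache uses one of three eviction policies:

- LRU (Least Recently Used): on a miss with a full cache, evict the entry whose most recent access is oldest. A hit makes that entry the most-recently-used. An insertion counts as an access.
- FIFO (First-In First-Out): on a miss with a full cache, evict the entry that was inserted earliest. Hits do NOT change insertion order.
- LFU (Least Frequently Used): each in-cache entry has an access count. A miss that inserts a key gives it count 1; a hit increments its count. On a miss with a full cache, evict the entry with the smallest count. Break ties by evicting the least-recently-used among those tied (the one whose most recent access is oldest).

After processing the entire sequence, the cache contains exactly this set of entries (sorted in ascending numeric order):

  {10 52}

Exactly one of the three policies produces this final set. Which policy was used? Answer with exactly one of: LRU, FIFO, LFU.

Simulating under each policy and comparing final sets:
  LRU: final set = {42 52} -> differs
  FIFO: final set = {10 52} -> MATCHES target
  LFU: final set = {42 52} -> differs
Only FIFO produces the target set.

Answer: FIFO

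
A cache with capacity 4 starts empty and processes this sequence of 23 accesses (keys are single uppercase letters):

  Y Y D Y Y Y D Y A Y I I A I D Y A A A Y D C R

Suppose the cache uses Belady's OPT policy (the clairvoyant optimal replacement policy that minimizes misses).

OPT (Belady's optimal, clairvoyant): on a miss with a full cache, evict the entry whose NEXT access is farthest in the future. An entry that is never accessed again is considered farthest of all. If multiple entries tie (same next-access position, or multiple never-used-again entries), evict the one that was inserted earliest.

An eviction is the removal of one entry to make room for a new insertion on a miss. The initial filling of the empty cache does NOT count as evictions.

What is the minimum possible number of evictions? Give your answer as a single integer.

Answer: 2

Derivation:
OPT (Belady) simulation (capacity=4):
  1. access Y: MISS. Cache: [Y]
  2. access Y: HIT. Next use of Y: step 4. Cache: [Y]
  3. access D: MISS. Cache: [Y D]
  4. access Y: HIT. Next use of Y: step 5. Cache: [Y D]
  5. access Y: HIT. Next use of Y: step 6. Cache: [Y D]
  6. access Y: HIT. Next use of Y: step 8. Cache: [Y D]
  7. access D: HIT. Next use of D: step 15. Cache: [Y D]
  8. access Y: HIT. Next use of Y: step 10. Cache: [Y D]
  9. access A: MISS. Cache: [Y D A]
  10. access Y: HIT. Next use of Y: step 16. Cache: [Y D A]
  11. access I: MISS. Cache: [Y D A I]
  12. access I: HIT. Next use of I: step 14. Cache: [Y D A I]
  13. access A: HIT. Next use of A: step 17. Cache: [Y D A I]
  14. access I: HIT. Next use of I: never. Cache: [Y D A I]
  15. access D: HIT. Next use of D: step 21. Cache: [Y D A I]
  16. access Y: HIT. Next use of Y: step 20. Cache: [Y D A I]
  17. access A: HIT. Next use of A: step 18. Cache: [Y D A I]
  18. access A: HIT. Next use of A: step 19. Cache: [Y D A I]
  19. access A: HIT. Next use of A: never. Cache: [Y D A I]
  20. access Y: HIT. Next use of Y: never. Cache: [Y D A I]
  21. access D: HIT. Next use of D: never. Cache: [Y D A I]
  22. access C: MISS, evict Y (next use: never). Cache: [D A I C]
  23. access R: MISS, evict D (next use: never). Cache: [A I C R]
Total: 17 hits, 6 misses, 2 evictions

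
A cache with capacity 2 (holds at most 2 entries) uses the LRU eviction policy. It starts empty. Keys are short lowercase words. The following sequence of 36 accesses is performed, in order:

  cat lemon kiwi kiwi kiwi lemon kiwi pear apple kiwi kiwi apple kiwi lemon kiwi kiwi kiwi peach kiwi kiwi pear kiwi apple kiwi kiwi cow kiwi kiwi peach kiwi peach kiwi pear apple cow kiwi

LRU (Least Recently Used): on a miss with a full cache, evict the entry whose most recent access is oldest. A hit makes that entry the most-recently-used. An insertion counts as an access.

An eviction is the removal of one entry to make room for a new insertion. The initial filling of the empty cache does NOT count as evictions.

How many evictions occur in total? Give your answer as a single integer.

LRU simulation (capacity=2):
  1. access cat: MISS. Cache (LRU->MRU): [cat]
  2. access lemon: MISS. Cache (LRU->MRU): [cat lemon]
  3. access kiwi: MISS, evict cat. Cache (LRU->MRU): [lemon kiwi]
  4. access kiwi: HIT. Cache (LRU->MRU): [lemon kiwi]
  5. access kiwi: HIT. Cache (LRU->MRU): [lemon kiwi]
  6. access lemon: HIT. Cache (LRU->MRU): [kiwi lemon]
  7. access kiwi: HIT. Cache (LRU->MRU): [lemon kiwi]
  8. access pear: MISS, evict lemon. Cache (LRU->MRU): [kiwi pear]
  9. access apple: MISS, evict kiwi. Cache (LRU->MRU): [pear apple]
  10. access kiwi: MISS, evict pear. Cache (LRU->MRU): [apple kiwi]
  11. access kiwi: HIT. Cache (LRU->MRU): [apple kiwi]
  12. access apple: HIT. Cache (LRU->MRU): [kiwi apple]
  13. access kiwi: HIT. Cache (LRU->MRU): [apple kiwi]
  14. access lemon: MISS, evict apple. Cache (LRU->MRU): [kiwi lemon]
  15. access kiwi: HIT. Cache (LRU->MRU): [lemon kiwi]
  16. access kiwi: HIT. Cache (LRU->MRU): [lemon kiwi]
  17. access kiwi: HIT. Cache (LRU->MRU): [lemon kiwi]
  18. access peach: MISS, evict lemon. Cache (LRU->MRU): [kiwi peach]
  19. access kiwi: HIT. Cache (LRU->MRU): [peach kiwi]
  20. access kiwi: HIT. Cache (LRU->MRU): [peach kiwi]
  21. access pear: MISS, evict peach. Cache (LRU->MRU): [kiwi pear]
  22. access kiwi: HIT. Cache (LRU->MRU): [pear kiwi]
  23. access apple: MISS, evict pear. Cache (LRU->MRU): [kiwi apple]
  24. access kiwi: HIT. Cache (LRU->MRU): [apple kiwi]
  25. access kiwi: HIT. Cache (LRU->MRU): [apple kiwi]
  26. access cow: MISS, evict apple. Cache (LRU->MRU): [kiwi cow]
  27. access kiwi: HIT. Cache (LRU->MRU): [cow kiwi]
  28. access kiwi: HIT. Cache (LRU->MRU): [cow kiwi]
  29. access peach: MISS, evict cow. Cache (LRU->MRU): [kiwi peach]
  30. access kiwi: HIT. Cache (LRU->MRU): [peach kiwi]
  31. access peach: HIT. Cache (LRU->MRU): [kiwi peach]
  32. access kiwi: HIT. Cache (LRU->MRU): [peach kiwi]
  33. access pear: MISS, evict peach. Cache (LRU->MRU): [kiwi pear]
  34. access apple: MISS, evict kiwi. Cache (LRU->MRU): [pear apple]
  35. access cow: MISS, evict pear. Cache (LRU->MRU): [apple cow]
  36. access kiwi: MISS, evict apple. Cache (LRU->MRU): [cow kiwi]
Total: 20 hits, 16 misses, 14 evictions

Answer: 14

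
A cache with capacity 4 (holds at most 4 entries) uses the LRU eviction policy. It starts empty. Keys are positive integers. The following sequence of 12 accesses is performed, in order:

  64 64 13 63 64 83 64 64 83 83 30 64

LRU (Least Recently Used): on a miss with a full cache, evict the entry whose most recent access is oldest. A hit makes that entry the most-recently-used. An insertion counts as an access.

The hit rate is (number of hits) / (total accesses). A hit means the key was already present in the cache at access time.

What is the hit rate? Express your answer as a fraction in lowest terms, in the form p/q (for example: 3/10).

Answer: 7/12

Derivation:
LRU simulation (capacity=4):
  1. access 64: MISS. Cache (LRU->MRU): [64]
  2. access 64: HIT. Cache (LRU->MRU): [64]
  3. access 13: MISS. Cache (LRU->MRU): [64 13]
  4. access 63: MISS. Cache (LRU->MRU): [64 13 63]
  5. access 64: HIT. Cache (LRU->MRU): [13 63 64]
  6. access 83: MISS. Cache (LRU->MRU): [13 63 64 83]
  7. access 64: HIT. Cache (LRU->MRU): [13 63 83 64]
  8. access 64: HIT. Cache (LRU->MRU): [13 63 83 64]
  9. access 83: HIT. Cache (LRU->MRU): [13 63 64 83]
  10. access 83: HIT. Cache (LRU->MRU): [13 63 64 83]
  11. access 30: MISS, evict 13. Cache (LRU->MRU): [63 64 83 30]
  12. access 64: HIT. Cache (LRU->MRU): [63 83 30 64]
Total: 7 hits, 5 misses, 1 evictions

Hit rate = 7/12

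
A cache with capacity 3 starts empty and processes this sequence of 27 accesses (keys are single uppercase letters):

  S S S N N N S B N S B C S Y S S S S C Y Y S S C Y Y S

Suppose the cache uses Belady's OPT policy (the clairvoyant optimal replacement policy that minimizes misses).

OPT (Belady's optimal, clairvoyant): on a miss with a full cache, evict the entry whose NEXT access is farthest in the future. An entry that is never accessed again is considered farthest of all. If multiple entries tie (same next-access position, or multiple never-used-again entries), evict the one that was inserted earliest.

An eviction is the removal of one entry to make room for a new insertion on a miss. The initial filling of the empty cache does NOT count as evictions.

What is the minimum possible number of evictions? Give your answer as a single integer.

OPT (Belady) simulation (capacity=3):
  1. access S: MISS. Cache: [S]
  2. access S: HIT. Next use of S: step 3. Cache: [S]
  3. access S: HIT. Next use of S: step 7. Cache: [S]
  4. access N: MISS. Cache: [S N]
  5. access N: HIT. Next use of N: step 6. Cache: [S N]
  6. access N: HIT. Next use of N: step 9. Cache: [S N]
  7. access S: HIT. Next use of S: step 10. Cache: [S N]
  8. access B: MISS. Cache: [S N B]
  9. access N: HIT. Next use of N: never. Cache: [S N B]
  10. access S: HIT. Next use of S: step 13. Cache: [S N B]
  11. access B: HIT. Next use of B: never. Cache: [S N B]
  12. access C: MISS, evict N (next use: never). Cache: [S B C]
  13. access S: HIT. Next use of S: step 15. Cache: [S B C]
  14. access Y: MISS, evict B (next use: never). Cache: [S C Y]
  15. access S: HIT. Next use of S: step 16. Cache: [S C Y]
  16. access S: HIT. Next use of S: step 17. Cache: [S C Y]
  17. access S: HIT. Next use of S: step 18. Cache: [S C Y]
  18. access S: HIT. Next use of S: step 22. Cache: [S C Y]
  19. access C: HIT. Next use of C: step 24. Cache: [S C Y]
  20. access Y: HIT. Next use of Y: step 21. Cache: [S C Y]
  21. access Y: HIT. Next use of Y: step 25. Cache: [S C Y]
  22. access S: HIT. Next use of S: step 23. Cache: [S C Y]
  23. access S: HIT. Next use of S: step 27. Cache: [S C Y]
  24. access C: HIT. Next use of C: never. Cache: [S C Y]
  25. access Y: HIT. Next use of Y: step 26. Cache: [S C Y]
  26. access Y: HIT. Next use of Y: never. Cache: [S C Y]
  27. access S: HIT. Next use of S: never. Cache: [S C Y]
Total: 22 hits, 5 misses, 2 evictions

Answer: 2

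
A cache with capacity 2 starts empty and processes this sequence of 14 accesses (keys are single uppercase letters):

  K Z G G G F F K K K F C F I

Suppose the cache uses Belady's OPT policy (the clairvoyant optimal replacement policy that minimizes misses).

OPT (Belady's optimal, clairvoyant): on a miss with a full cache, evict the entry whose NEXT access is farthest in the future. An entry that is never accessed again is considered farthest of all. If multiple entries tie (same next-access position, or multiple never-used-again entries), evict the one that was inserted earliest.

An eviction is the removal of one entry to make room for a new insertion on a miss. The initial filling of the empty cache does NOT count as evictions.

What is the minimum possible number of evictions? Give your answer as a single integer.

OPT (Belady) simulation (capacity=2):
  1. access K: MISS. Cache: [K]
  2. access Z: MISS. Cache: [K Z]
  3. access G: MISS, evict Z (next use: never). Cache: [K G]
  4. access G: HIT. Next use of G: step 5. Cache: [K G]
  5. access G: HIT. Next use of G: never. Cache: [K G]
  6. access F: MISS, evict G (next use: never). Cache: [K F]
  7. access F: HIT. Next use of F: step 11. Cache: [K F]
  8. access K: HIT. Next use of K: step 9. Cache: [K F]
  9. access K: HIT. Next use of K: step 10. Cache: [K F]
  10. access K: HIT. Next use of K: never. Cache: [K F]
  11. access F: HIT. Next use of F: step 13. Cache: [K F]
  12. access C: MISS, evict K (next use: never). Cache: [F C]
  13. access F: HIT. Next use of F: never. Cache: [F C]
  14. access I: MISS, evict F (next use: never). Cache: [C I]
Total: 8 hits, 6 misses, 4 evictions

Answer: 4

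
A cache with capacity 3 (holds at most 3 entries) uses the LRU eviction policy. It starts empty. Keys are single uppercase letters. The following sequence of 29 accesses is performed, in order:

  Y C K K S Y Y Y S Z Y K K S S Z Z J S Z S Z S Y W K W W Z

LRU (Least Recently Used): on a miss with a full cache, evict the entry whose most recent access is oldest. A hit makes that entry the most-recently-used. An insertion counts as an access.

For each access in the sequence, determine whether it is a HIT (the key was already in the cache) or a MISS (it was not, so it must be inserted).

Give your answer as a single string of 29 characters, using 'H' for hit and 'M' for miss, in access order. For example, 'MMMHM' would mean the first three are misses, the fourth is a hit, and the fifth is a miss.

Answer: MMMHMMHHHMHMHMHMHMHHHHHMMMHHM

Derivation:
LRU simulation (capacity=3):
  1. access Y: MISS. Cache (LRU->MRU): [Y]
  2. access C: MISS. Cache (LRU->MRU): [Y C]
  3. access K: MISS. Cache (LRU->MRU): [Y C K]
  4. access K: HIT. Cache (LRU->MRU): [Y C K]
  5. access S: MISS, evict Y. Cache (LRU->MRU): [C K S]
  6. access Y: MISS, evict C. Cache (LRU->MRU): [K S Y]
  7. access Y: HIT. Cache (LRU->MRU): [K S Y]
  8. access Y: HIT. Cache (LRU->MRU): [K S Y]
  9. access S: HIT. Cache (LRU->MRU): [K Y S]
  10. access Z: MISS, evict K. Cache (LRU->MRU): [Y S Z]
  11. access Y: HIT. Cache (LRU->MRU): [S Z Y]
  12. access K: MISS, evict S. Cache (LRU->MRU): [Z Y K]
  13. access K: HIT. Cache (LRU->MRU): [Z Y K]
  14. access S: MISS, evict Z. Cache (LRU->MRU): [Y K S]
  15. access S: HIT. Cache (LRU->MRU): [Y K S]
  16. access Z: MISS, evict Y. Cache (LRU->MRU): [K S Z]
  17. access Z: HIT. Cache (LRU->MRU): [K S Z]
  18. access J: MISS, evict K. Cache (LRU->MRU): [S Z J]
  19. access S: HIT. Cache (LRU->MRU): [Z J S]
  20. access Z: HIT. Cache (LRU->MRU): [J S Z]
  21. access S: HIT. Cache (LRU->MRU): [J Z S]
  22. access Z: HIT. Cache (LRU->MRU): [J S Z]
  23. access S: HIT. Cache (LRU->MRU): [J Z S]
  24. access Y: MISS, evict J. Cache (LRU->MRU): [Z S Y]
  25. access W: MISS, evict Z. Cache (LRU->MRU): [S Y W]
  26. access K: MISS, evict S. Cache (LRU->MRU): [Y W K]
  27. access W: HIT. Cache (LRU->MRU): [Y K W]
  28. access W: HIT. Cache (LRU->MRU): [Y K W]
  29. access Z: MISS, evict Y. Cache (LRU->MRU): [K W Z]
Total: 15 hits, 14 misses, 11 evictions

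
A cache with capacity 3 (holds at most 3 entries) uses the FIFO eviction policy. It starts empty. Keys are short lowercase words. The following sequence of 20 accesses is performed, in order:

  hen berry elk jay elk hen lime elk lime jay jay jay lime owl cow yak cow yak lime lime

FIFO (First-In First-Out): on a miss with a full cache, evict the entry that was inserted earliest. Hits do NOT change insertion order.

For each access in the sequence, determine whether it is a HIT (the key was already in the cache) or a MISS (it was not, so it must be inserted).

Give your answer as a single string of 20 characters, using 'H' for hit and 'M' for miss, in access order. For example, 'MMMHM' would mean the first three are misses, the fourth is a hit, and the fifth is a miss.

FIFO simulation (capacity=3):
  1. access hen: MISS. Cache (old->new): [hen]
  2. access berry: MISS. Cache (old->new): [hen berry]
  3. access elk: MISS. Cache (old->new): [hen berry elk]
  4. access jay: MISS, evict hen. Cache (old->new): [berry elk jay]
  5. access elk: HIT. Cache (old->new): [berry elk jay]
  6. access hen: MISS, evict berry. Cache (old->new): [elk jay hen]
  7. access lime: MISS, evict elk. Cache (old->new): [jay hen lime]
  8. access elk: MISS, evict jay. Cache (old->new): [hen lime elk]
  9. access lime: HIT. Cache (old->new): [hen lime elk]
  10. access jay: MISS, evict hen. Cache (old->new): [lime elk jay]
  11. access jay: HIT. Cache (old->new): [lime elk jay]
  12. access jay: HIT. Cache (old->new): [lime elk jay]
  13. access lime: HIT. Cache (old->new): [lime elk jay]
  14. access owl: MISS, evict lime. Cache (old->new): [elk jay owl]
  15. access cow: MISS, evict elk. Cache (old->new): [jay owl cow]
  16. access yak: MISS, evict jay. Cache (old->new): [owl cow yak]
  17. access cow: HIT. Cache (old->new): [owl cow yak]
  18. access yak: HIT. Cache (old->new): [owl cow yak]
  19. access lime: MISS, evict owl. Cache (old->new): [cow yak lime]
  20. access lime: HIT. Cache (old->new): [cow yak lime]
Total: 8 hits, 12 misses, 9 evictions

Answer: MMMMHMMMHMHHHMMMHHMH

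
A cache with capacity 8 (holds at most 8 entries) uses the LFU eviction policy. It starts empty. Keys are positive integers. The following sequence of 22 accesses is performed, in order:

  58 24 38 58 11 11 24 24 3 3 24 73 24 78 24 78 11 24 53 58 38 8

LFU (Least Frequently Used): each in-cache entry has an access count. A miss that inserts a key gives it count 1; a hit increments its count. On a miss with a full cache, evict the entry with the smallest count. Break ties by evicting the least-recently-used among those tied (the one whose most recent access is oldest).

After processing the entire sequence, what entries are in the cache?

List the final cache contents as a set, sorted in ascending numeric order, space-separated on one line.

LFU simulation (capacity=8):
  1. access 58: MISS. Cache: [58(c=1)]
  2. access 24: MISS. Cache: [58(c=1) 24(c=1)]
  3. access 38: MISS. Cache: [58(c=1) 24(c=1) 38(c=1)]
  4. access 58: HIT, count now 2. Cache: [24(c=1) 38(c=1) 58(c=2)]
  5. access 11: MISS. Cache: [24(c=1) 38(c=1) 11(c=1) 58(c=2)]
  6. access 11: HIT, count now 2. Cache: [24(c=1) 38(c=1) 58(c=2) 11(c=2)]
  7. access 24: HIT, count now 2. Cache: [38(c=1) 58(c=2) 11(c=2) 24(c=2)]
  8. access 24: HIT, count now 3. Cache: [38(c=1) 58(c=2) 11(c=2) 24(c=3)]
  9. access 3: MISS. Cache: [38(c=1) 3(c=1) 58(c=2) 11(c=2) 24(c=3)]
  10. access 3: HIT, count now 2. Cache: [38(c=1) 58(c=2) 11(c=2) 3(c=2) 24(c=3)]
  11. access 24: HIT, count now 4. Cache: [38(c=1) 58(c=2) 11(c=2) 3(c=2) 24(c=4)]
  12. access 73: MISS. Cache: [38(c=1) 73(c=1) 58(c=2) 11(c=2) 3(c=2) 24(c=4)]
  13. access 24: HIT, count now 5. Cache: [38(c=1) 73(c=1) 58(c=2) 11(c=2) 3(c=2) 24(c=5)]
  14. access 78: MISS. Cache: [38(c=1) 73(c=1) 78(c=1) 58(c=2) 11(c=2) 3(c=2) 24(c=5)]
  15. access 24: HIT, count now 6. Cache: [38(c=1) 73(c=1) 78(c=1) 58(c=2) 11(c=2) 3(c=2) 24(c=6)]
  16. access 78: HIT, count now 2. Cache: [38(c=1) 73(c=1) 58(c=2) 11(c=2) 3(c=2) 78(c=2) 24(c=6)]
  17. access 11: HIT, count now 3. Cache: [38(c=1) 73(c=1) 58(c=2) 3(c=2) 78(c=2) 11(c=3) 24(c=6)]
  18. access 24: HIT, count now 7. Cache: [38(c=1) 73(c=1) 58(c=2) 3(c=2) 78(c=2) 11(c=3) 24(c=7)]
  19. access 53: MISS. Cache: [38(c=1) 73(c=1) 53(c=1) 58(c=2) 3(c=2) 78(c=2) 11(c=3) 24(c=7)]
  20. access 58: HIT, count now 3. Cache: [38(c=1) 73(c=1) 53(c=1) 3(c=2) 78(c=2) 11(c=3) 58(c=3) 24(c=7)]
  21. access 38: HIT, count now 2. Cache: [73(c=1) 53(c=1) 3(c=2) 78(c=2) 38(c=2) 11(c=3) 58(c=3) 24(c=7)]
  22. access 8: MISS, evict 73(c=1). Cache: [53(c=1) 8(c=1) 3(c=2) 78(c=2) 38(c=2) 11(c=3) 58(c=3) 24(c=7)]
Total: 13 hits, 9 misses, 1 evictions

Answer: 3 8 11 24 38 53 58 78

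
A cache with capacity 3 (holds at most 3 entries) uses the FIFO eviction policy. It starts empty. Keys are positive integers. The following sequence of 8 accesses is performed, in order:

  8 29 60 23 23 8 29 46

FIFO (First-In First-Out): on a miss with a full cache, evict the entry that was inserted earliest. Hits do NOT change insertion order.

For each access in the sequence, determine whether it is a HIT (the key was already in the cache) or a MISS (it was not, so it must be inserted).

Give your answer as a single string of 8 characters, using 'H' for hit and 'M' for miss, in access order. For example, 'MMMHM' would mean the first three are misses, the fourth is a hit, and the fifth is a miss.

Answer: MMMMHMMM

Derivation:
FIFO simulation (capacity=3):
  1. access 8: MISS. Cache (old->new): [8]
  2. access 29: MISS. Cache (old->new): [8 29]
  3. access 60: MISS. Cache (old->new): [8 29 60]
  4. access 23: MISS, evict 8. Cache (old->new): [29 60 23]
  5. access 23: HIT. Cache (old->new): [29 60 23]
  6. access 8: MISS, evict 29. Cache (old->new): [60 23 8]
  7. access 29: MISS, evict 60. Cache (old->new): [23 8 29]
  8. access 46: MISS, evict 23. Cache (old->new): [8 29 46]
Total: 1 hits, 7 misses, 4 evictions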